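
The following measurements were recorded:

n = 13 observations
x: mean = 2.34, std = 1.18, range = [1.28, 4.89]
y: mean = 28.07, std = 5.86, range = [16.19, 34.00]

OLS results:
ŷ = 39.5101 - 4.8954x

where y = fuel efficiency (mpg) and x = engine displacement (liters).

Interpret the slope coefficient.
On average, fuel efficiency is about 4.8954 mpg lower for every extra liter of engine displacement.

The slope coefficient β₁ = -4.8954 represents the marginal effect of engine displacement on fuel efficiency.

Interpretation:
- Engine displacement up by 1 liter → predicted fuel efficiency decreases by 4.8954 mpg
- This is a linear approximation: the same per-unit change is assumed across the whole observed x range

(β₀ = 39.5101 is the fitted value at x = 0 and is not part of the slope interpretation.)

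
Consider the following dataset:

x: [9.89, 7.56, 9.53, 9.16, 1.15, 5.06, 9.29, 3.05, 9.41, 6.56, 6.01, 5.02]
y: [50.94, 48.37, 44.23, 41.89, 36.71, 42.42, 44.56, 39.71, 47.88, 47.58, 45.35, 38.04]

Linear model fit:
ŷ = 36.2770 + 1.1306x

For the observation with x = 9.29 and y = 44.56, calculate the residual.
Residual = -2.2203

The residual is the difference between the actual value and the predicted value:

Residual = y - ŷ

Step 1: Calculate predicted value
ŷ = 36.2770 + 1.1306 × 9.29
ŷ = 46.7803

Step 2: Calculate residual
Residual = 44.56 - 46.7803
Residual = -2.2203

Interpretation: the model overestimates the actual value by 2.2203 at this point (negative residual → observation lies below the fitted line).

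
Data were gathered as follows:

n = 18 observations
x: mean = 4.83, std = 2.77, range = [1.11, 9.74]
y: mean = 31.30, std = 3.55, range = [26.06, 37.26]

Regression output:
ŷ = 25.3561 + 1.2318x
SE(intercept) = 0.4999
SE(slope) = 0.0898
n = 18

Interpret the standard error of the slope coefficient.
SE(β̂₁) = 0.0898 is the estimated standard deviation of the slope estimate across repeated samples; relative to β̂₁ = 1.2318 that is 7.3%, a precise estimate.

SE(β̂₁) = 0.0898 says: if we drew many samples of n = 18 from the same population and refit each time, the fitted slopes would scatter with a standard deviation of roughly 0.0898 around the true β₁.

Relative precision:
- SE / |β̂₁| = 0.0898 / 1.2318 = 7.3%
- Rule of thumb (under 20%: precise; 20% to under 50%: moderately precise; 50% or more: imprecise) → precise

Link to the t-test: t = β̂₁ / SE(β̂₁) = 1.2318 / 0.0898 = 13.7171, the statistic for H₀: β₁ = 0.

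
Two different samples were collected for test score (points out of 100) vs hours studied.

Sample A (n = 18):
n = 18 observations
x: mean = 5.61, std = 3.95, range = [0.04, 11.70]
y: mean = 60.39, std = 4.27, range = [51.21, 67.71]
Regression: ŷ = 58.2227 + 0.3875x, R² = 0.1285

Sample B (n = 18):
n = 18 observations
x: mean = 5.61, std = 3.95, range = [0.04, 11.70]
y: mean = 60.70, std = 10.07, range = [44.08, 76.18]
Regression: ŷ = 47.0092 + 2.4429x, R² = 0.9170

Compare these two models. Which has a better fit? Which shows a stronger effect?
Model B has the better fit (R² = 0.9170 vs 0.1285). Model B shows the stronger effect (|β₁| = 2.4429 vs 0.3875).

Model Comparison:

Which explains more variance? (R²)
- Model A: R² = 0.1285 → 12.85% of variance in test score explained
- Model B: R² = 0.9170 → 91.70% of variance in test score explained
- 0.9170 > 0.1285 → Model B has the better fit

Strength of effect — compare |β₁|:
- Model A: β₁ = 0.3875 → predicted test score rises 0.3875 points per additional hour of study time
- Model B: β₁ = 2.4429 → predicted test score rises 2.4429 points per additional hour of study time
- |0.3875| < |2.4429| → Model B shows the stronger marginal effect

Note: R² measures how tightly points cluster around the line; β₁ measures how steep the line is — they answer different questions.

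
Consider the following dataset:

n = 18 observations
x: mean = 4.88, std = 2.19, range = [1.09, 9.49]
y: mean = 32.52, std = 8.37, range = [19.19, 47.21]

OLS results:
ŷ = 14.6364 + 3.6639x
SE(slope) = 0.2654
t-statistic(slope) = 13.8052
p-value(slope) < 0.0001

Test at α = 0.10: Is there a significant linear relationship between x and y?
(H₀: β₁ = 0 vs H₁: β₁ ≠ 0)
p-value < 0.0001 < α = 0.10, so we reject H₀. The relationship is significant.

Hypothesis test for the slope coefficient:

H₀: β₁ = 0 (no linear relationship)
H₁: β₁ ≠ 0 (linear relationship exists)

Test statistic: t = β̂₁ / SE(β̂₁) = 3.6639 / 0.2654 = 13.8052

p < 0.0001: how often a slope estimate this far from 0 (in SE units) would arise by chance if β₁ were truly 0.

Decision rule: reject H₀ if p-value < α.
p-value < 0.0001 < α = 0.10 → reject H₀.

There is sufficient evidence at the 10% significance level to conclude that a linear relationship exists between x and y.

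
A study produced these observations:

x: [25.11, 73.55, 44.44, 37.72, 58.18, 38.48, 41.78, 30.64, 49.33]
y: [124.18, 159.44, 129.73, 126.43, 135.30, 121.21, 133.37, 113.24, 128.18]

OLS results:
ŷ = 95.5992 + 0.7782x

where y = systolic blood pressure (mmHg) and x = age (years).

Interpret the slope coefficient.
An increase of one year in age is associated with a 0.7782 mmHg increase in predicted blood pressure.

β₁ = 0.7782 is the change in predicted blood pressure (mmHg) per additional year of age.

Interpretation:
- Age up by 1 year → predicted blood pressure increases by 0.7782 mmHg
- This is a linear approximation: the same per-unit change is assumed across the whole observed x range

The intercept β₀ = 95.5992 is the predicted blood pressure when age = 0; since the smallest observed x is 25.11, this is an extrapolation and mainly anchors the line.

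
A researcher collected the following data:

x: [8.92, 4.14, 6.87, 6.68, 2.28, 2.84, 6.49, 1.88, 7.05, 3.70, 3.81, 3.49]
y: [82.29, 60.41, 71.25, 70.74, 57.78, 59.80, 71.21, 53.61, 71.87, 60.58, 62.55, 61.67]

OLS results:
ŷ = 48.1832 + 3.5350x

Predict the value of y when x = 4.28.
ŷ = 63.3130

To predict y for x = 4.28, substitute into the regression equation:

ŷ = 48.1832 + 3.5350 × 4.28
ŷ = 48.1832 + 15.1298
ŷ = 63.3130

This is the fitted mean response at that x — an individual observation would come with a wider prediction interval.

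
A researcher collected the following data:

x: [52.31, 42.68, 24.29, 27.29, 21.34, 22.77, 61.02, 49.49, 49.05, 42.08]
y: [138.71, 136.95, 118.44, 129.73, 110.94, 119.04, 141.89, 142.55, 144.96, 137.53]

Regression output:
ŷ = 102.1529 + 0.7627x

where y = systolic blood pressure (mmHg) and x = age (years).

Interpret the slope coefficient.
For each additional year of age, predicted blood pressure increases by approximately 0.7627 mmHg.

β₁ = 0.7627 is the change in predicted blood pressure (mmHg) per additional year of age.

Interpretation:
- Age up by 1 year → predicted blood pressure increases by 0.7627 mmHg
- This is a linear approximation: the same per-unit change is assumed across the whole observed x range

(β₀ = 102.1529 is the fitted value at x = 0 and is not part of the slope interpretation.)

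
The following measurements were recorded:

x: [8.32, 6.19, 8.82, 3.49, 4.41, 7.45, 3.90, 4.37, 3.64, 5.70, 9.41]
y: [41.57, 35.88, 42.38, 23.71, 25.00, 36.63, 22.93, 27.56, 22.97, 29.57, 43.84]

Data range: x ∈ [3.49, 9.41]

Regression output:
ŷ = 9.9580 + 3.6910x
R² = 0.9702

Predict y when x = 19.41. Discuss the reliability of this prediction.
The equation gives ŷ = 81.6003; however x = 19.41 is 10.00 units above the observed range, so this extrapolated value should not be trusted.

Prediction calculation:
ŷ = 9.9580 + 3.6910 × 19.41
ŷ = 81.6003

Reliability:
- Data range: x ∈ [3.49, 9.41]
- Prediction point: x = 19.41 is 10.00 units above the observed range → this is EXTRAPOLATION, not interpolation

Why that matters here:
- The standard error of prediction grows with (x − x̄)², and x = 19.41 is far from x̄ = 5.97
- Real relationships often flatten, saturate, or turn nonlinear at extremes

A defensible statement: 'if the linear trend continued to x = 19.41, y would be about 81.6003' — the premise is untested.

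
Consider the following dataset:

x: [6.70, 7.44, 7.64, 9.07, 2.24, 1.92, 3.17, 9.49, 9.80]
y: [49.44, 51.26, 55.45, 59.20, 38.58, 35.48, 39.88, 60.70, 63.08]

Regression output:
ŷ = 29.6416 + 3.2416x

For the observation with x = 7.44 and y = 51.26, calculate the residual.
Residual = -2.4991

The residual is the difference between the actual value and the predicted value:

Residual = y - ŷ

Step 1: Calculate predicted value
ŷ = 29.6416 + 3.2416 × 7.44
ŷ = 53.7591

Step 2: Calculate residual
Residual = 51.26 - 53.7591
Residual = -2.4991

The residual is negative, so the observed y = 51.26 sits below the regression line (the line overestimates it by 2.4991).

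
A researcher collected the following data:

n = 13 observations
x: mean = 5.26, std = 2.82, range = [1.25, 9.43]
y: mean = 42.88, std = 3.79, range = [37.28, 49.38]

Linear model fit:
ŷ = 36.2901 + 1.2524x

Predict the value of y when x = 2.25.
ŷ = 39.1080

Plug x = 2.25 into the fitted line:

ŷ = 36.2901 + 1.2524 × 2.25
ŷ = 36.2901 + 2.8179
ŷ = 39.1080

This is the fitted mean response at that x — an individual observation would come with a wider prediction interval.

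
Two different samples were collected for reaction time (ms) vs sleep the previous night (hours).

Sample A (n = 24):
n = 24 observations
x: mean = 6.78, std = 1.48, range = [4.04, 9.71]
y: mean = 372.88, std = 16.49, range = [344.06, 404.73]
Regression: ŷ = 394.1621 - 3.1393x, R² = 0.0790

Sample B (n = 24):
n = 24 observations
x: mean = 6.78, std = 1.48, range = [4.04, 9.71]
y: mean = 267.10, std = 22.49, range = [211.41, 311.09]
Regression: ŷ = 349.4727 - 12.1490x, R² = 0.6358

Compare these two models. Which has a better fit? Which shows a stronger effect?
Model B has the better fit (R² = 0.6358 vs 0.0790). Model B shows the stronger effect (|β₁| = 12.1490 vs 3.1393).

Model Comparison:

Goodness of fit (R²):
- Model A: R² = 0.0790 → 7.90% of variance in reaction time explained
- Model B: R² = 0.6358 → 63.58% of variance in reaction time explained
- 0.6358 > 0.0790 → Model B has the better fit

Effect size (slope magnitude):
- Model A: β₁ = -3.1393 → predicted reaction time falls 3.1393 ms per additional hour of sleep
- Model B: β₁ = -12.1490 → predicted reaction time falls 12.1490 ms per additional hour of sleep
- |-3.1393| < |-12.1490| → Model B shows the stronger marginal effect

Notes:
- A better fit (higher R²) doesn't necessarily mean a more important relationship.
- R² measures how tightly points cluster around the line; β₁ measures how steep the line is — they answer different questions.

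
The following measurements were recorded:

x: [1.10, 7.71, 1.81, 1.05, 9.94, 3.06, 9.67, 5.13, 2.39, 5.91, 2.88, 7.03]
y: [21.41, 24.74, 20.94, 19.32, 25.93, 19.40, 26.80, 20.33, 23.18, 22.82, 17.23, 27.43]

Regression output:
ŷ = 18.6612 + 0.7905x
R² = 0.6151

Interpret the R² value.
R² = 0.6151 means 61.51% of the variation in y is explained by the linear relationship with x. This indicates a moderate fit.

R² = 1 − SS_res/SS_tot compares the residual scatter to the total scatter of y about its mean.

Here R² = 0.6151:
- Explained: 61.51% of the variation in y
- Unexplained (residual): 100% − 61.51% = 38.49%
- Rule of thumb (below 0.3 weak; 0.3 to below 0.7 moderate; 0.7 and above strong) → moderate

Note: R² says nothing about causation, and a high R² does not by itself mean the linear form is appropriate — check the residuals.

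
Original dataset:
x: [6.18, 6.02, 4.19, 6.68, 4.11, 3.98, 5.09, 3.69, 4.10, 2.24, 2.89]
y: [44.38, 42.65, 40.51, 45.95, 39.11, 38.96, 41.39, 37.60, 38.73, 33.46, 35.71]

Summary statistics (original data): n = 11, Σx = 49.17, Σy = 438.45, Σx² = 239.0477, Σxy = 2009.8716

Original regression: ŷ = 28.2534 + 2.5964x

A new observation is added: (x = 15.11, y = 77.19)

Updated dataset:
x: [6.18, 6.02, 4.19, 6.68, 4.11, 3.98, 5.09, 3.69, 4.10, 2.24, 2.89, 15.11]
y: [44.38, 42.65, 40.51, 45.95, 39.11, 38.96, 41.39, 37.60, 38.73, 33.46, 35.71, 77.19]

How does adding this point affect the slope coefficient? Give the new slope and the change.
The slope changes from 2.5964 to 3.3658 (change of +0.7694, or +29.6%).

x = 15.11 lies well outside the original x-range [2.24, 6.68] (x̄ ≈ 4.47), so this observation has high leverage and can move the slope substantially.

Step 1: Update the sums with the new point (n goes from 11 to 12)
Σx  = 49.17 + 15.11 = 64.28
Σy  = 438.45 + 77.19 = 515.64
Σx² = 239.0477 + 15.11² = 239.0477 + 228.3121 = 467.3598
Σxy = 2009.8716 + 15.11×77.19 = 2009.8716 + 1166.3409 = 3176.2125

Step 2: Recompute the slope with b₁ = (nΣxy − ΣxΣy) / (nΣx² − (Σx)²)
Numerator   = 12×3176.2125 − 64.28×515.64 = 38114.5500 − 33145.3392 = 4969.2108
Denominator = 12×467.3598 − 64.28² = 5608.3176 − 4131.9184 = 1476.3992
b₁(new) = 4969.2108 / 1476.3992 = 3.3658

(Same formula on the original sums: (11×2009.8716 − 49.17×438.45) / (11×239.0477 − 49.17²) = 550.0011 / 211.8358 = 2.5964, matching the given fit.)

Step 3: Change in slope
Δβ₁ = 3.3658 − 2.5964 = +0.7694
Relative change = +0.7694 / 2.5964 × 100% = +29.6%
→ the slope increases when the point is added.

Because the point sits above the extension of the original line at a high-leverage x, it tilts the fit up.
In practice: check such a point for data-entry or measurement error.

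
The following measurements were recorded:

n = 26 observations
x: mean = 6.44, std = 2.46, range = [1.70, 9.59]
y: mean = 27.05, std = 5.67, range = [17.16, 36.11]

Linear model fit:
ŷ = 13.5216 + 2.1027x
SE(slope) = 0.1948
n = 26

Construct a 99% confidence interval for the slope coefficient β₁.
The 99% CI for β₁ is (1.5579, 2.6475)

Confidence interval for the slope:

The 99% CI for β₁ is: β̂₁ ± t*(α/2, n-2) × SE(β̂₁)

Step 1: Find critical t-value
- Confidence level = 0.99
- Degrees of freedom = n - 2 = 26 - 2 = 24
- t*(α/2, 24) = 2.7969

Step 2: Calculate margin of error
Margin = 2.7969 × 0.1948 = 0.5448

Step 3: Construct interval
CI = 2.1027 ± 0.5448
CI = (1.5579, 2.6475)

Interpretation: intervals built this way capture the true β₁ in 99% of repeated samples; here the plausible range for the per-unit effect of x on y is 1.5579 to 2.6475.
The interval does not include 0, suggesting a significant linear relationship.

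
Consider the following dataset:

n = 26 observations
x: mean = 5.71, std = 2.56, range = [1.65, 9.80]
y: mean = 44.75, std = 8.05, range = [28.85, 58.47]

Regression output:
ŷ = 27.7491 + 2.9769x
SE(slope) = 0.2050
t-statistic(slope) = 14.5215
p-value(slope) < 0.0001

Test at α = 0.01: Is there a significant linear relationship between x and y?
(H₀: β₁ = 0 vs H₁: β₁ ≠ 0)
p-value < 0.0001 < α = 0.01, so we reject H₀. The relationship is significant.

Hypothesis test for the slope coefficient:

H₀: β₁ = 0 (no linear relationship)
H₁: β₁ ≠ 0 (linear relationship exists)

Test statistic: t = β̂₁ / SE(β̂₁) = 2.9769 / 0.2050 = 14.5215

The p-value (<0.0001) is the probability, under H₀, of a t-statistic at least as extreme as |t| = 14.5215 (two-sided, df = n − 2 = 24).

Decision rule: reject H₀ if p-value < α.
p-value < 0.0001 < α = 0.01 → reject H₀.

At α = 0.01 the data do provide convincing evidence of a nonzero slope.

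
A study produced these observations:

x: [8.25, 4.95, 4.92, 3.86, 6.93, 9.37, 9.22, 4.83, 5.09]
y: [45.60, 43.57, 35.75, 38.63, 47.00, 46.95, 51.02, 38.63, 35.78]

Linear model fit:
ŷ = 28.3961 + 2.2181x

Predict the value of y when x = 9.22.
ŷ = 48.8470

x = 9.22 lies inside the observed range [3.86, 9.37], so the fitted equation applies directly:

ŷ = 28.3961 + 2.2181 × 9.22
ŷ = 28.3961 + 20.4509
ŷ = 48.8470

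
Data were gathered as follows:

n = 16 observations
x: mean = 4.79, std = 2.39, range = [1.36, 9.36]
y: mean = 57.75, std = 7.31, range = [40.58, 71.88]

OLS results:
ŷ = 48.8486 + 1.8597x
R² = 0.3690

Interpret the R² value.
R² = 0.3690 means 36.90% of the variation in y is explained by the linear relationship with x. This indicates a moderate fit.

R² (coefficient of determination) measures the proportion of variance in y explained by the regression model.

Here R² = 0.3690:
- Explained: 36.90% of the variation in y
- Unexplained (residual): 100% − 36.90% = 63.10%
- Rule of thumb (below 0.3 weak; 0.3 to below 0.7 moderate; 0.7 and above strong) → moderate

Note: R² never decreases when predictors are added, so it should not be used alone to compare models of different size.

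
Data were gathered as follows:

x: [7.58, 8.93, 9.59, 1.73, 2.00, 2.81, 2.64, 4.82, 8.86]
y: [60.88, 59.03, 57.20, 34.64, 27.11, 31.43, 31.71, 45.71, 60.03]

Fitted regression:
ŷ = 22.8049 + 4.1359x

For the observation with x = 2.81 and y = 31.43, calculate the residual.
Residual = -2.9968

The residual is the difference between the actual value and the predicted value:

Residual = y - ŷ

Step 1: Calculate predicted value
ŷ = 22.8049 + 4.1359 × 2.81
ŷ = 34.4268

Step 2: Calculate residual
Residual = 31.43 - 34.4268
Residual = -2.9968

Sign check: y < ŷ, so the point is below the line and the fit overestimates here.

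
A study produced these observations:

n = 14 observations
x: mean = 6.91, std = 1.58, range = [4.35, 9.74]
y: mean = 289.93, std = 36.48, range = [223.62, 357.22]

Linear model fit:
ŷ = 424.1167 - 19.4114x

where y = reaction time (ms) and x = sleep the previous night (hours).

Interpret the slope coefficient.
For each additional hour of sleep, predicted reaction time decreases by approximately 19.4114 ms.

The slope coefficient β₁ = -19.4114 represents the marginal effect of sleep on reaction time.

Interpretation:
- Sleep up by 1 hour → predicted reaction time decreases by 19.4114 ms
- The effect is assumed constant over the observed range of x (linearity)
- The sign (−) gives the direction; the magnitude 19.4114 gives the size of the effect per hour

The intercept β₀ = 424.1167 is the predicted reaction time when sleep = 0; since the smallest observed x is 4.35, this is an extrapolation and mainly anchors the line.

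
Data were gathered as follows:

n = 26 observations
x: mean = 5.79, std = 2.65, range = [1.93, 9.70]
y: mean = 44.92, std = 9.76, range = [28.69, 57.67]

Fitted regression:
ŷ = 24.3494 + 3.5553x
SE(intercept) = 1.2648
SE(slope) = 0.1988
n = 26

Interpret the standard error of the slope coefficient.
SE(β̂₁) = 0.1988 is the estimated standard deviation of the slope estimate across repeated samples; relative to β̂₁ = 3.5553 that is 5.6%, a precise estimate.

SE(β̂₁) = 0.1988 says: if we drew many samples of n = 26 from the same population and refit each time, the fitted slopes would scatter with a standard deviation of roughly 0.1988 around the true β₁.

Relative precision:
- SE / |β̂₁| = 0.1988 / 3.5553 = 5.6%
- Rule of thumb (under 20%: precise; 20% to under 50%: moderately precise; 50% or more: imprecise) → precise

Link to the t-test: t = β̂₁ / SE(β̂₁) = 3.5553 / 0.1988 = 17.8838, the statistic for H₀: β₁ = 0.

What drives SE(β̂₁): wider spread of x values → smaller SE; more residual scatter → larger SE.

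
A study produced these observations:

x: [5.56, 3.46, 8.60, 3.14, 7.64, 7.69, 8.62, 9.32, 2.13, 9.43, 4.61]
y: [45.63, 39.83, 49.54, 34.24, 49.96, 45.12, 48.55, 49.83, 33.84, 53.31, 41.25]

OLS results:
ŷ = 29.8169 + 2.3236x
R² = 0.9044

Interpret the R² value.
About 90.44% of the variability in y is accounted for by the regression on x (R² = 0.9044) — a strong linear fit.

The coefficient of determination R² is the fraction of the total variation in y that the fitted line accounts for.

Here R² = 0.9044:
- Explained: 90.44% of the variation in y
- Unexplained (residual): 100% − 90.44% = 9.56%
- Rule of thumb (below 0.3 weak; 0.3 to below 0.7 moderate; 0.7 and above strong) → strong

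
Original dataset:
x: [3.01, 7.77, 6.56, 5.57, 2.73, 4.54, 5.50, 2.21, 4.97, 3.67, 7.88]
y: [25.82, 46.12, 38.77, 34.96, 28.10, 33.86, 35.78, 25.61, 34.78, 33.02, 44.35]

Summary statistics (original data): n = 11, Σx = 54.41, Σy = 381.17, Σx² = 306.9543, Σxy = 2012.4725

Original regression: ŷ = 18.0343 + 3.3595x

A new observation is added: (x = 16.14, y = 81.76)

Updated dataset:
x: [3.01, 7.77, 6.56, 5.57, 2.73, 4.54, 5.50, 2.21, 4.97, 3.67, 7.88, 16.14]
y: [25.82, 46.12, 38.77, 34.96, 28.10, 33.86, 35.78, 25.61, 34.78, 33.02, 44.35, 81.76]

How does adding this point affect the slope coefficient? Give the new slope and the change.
The slope changes from 3.3595 to 3.9982 (change of +0.6387, or +19.0%).

x = 16.14 lies well outside the original x-range [2.21, 7.88] (x̄ ≈ 4.95), so this observation has high leverage and can move the slope substantially.

Step 1: Update the sums with the new point (n goes from 11 to 12)
Σx  = 54.41 + 16.14 = 70.55
Σy  = 381.17 + 81.76 = 462.93
Σx² = 306.9543 + 16.14² = 306.9543 + 260.4996 = 567.4539
Σxy = 2012.4725 + 16.14×81.76 = 2012.4725 + 1319.6064 = 3332.0789

Step 2: Recompute the slope with b₁ = (nΣxy − ΣxΣy) / (nΣx² − (Σx)²)
Numerator   = 12×3332.0789 − 70.55×462.93 = 39984.9468 − 32659.7115 = 7325.2353
Denominator = 12×567.4539 − 70.55² = 6809.4468 − 4977.3025 = 1832.1443
b₁(new) = 7325.2353 / 1832.1443 = 3.9982

(Same formula on the original sums: (11×2012.4725 − 54.41×381.17) / (11×306.9543 − 54.41²) = 1397.7378 / 416.0492 = 3.3595, matching the given fit.)

Step 3: Change in slope
Δβ₁ = 3.9982 − 3.3595 = +0.6387
Relative change = +0.6387 / 3.3595 × 100% = +19.0%
→ the slope increases when the point is added.

Because the point sits above the extension of the original line at a high-leverage x, it tilts the fit up.
In practice: investigate whether it comes from the same population as the rest of the sample; examine leverage (hᵢ) and Cook's distance rather than deleting it automatically.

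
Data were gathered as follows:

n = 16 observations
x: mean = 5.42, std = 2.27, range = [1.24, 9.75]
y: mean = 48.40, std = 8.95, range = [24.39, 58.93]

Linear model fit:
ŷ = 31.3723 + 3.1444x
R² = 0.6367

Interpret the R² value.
The model explains 63.67% of the variance in y (R² = 0.6367), leaving 36.33% unexplained; the fit is moderate.

The coefficient of determination R² is the fraction of the total variation in y that the fitted line accounts for.

Here R² = 0.6367:
- Explained: 63.67% of the variation in y
- Unexplained (residual): 100% − 63.67% = 36.33%
- Rule of thumb (below 0.3 weak; 0.3 to below 0.7 moderate; 0.7 and above strong) → moderate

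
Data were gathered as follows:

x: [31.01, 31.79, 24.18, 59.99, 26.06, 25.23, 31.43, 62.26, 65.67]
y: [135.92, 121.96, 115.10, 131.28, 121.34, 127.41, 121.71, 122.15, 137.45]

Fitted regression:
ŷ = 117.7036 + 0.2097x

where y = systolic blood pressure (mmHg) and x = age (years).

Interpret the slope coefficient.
On average, blood pressure is about 0.2097 mmHg higher for every extra year of age.

The slope β₁ = 0.2097 gives the rate at which the fitted blood pressure changes with age.

Interpretation:
- Age up by 1 year → predicted blood pressure increases by 0.2097 mmHg
- This is a linear approximation: the same per-unit change is assumed across the whole observed x range
- The slope describes association in these data, not necessarily a causal effect

(β₀ = 117.7036 is the fitted value at x = 0 and is not part of the slope interpretation.)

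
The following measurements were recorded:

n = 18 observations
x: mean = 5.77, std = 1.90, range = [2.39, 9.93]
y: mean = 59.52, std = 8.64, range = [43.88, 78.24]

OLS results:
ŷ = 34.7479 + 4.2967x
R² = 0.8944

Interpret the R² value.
R² = 0.8944 means 89.44% of the variation in y is explained by the linear relationship with x. This indicates a strong fit.

The coefficient of determination R² is the fraction of the total variation in y that the fitted line accounts for.

Here R² = 0.8944:
- Explained: 89.44% of the variation in y
- Unexplained (residual): 100% − 89.44% = 10.56%
- Rule of thumb (below 0.3 weak; 0.3 to below 0.7 moderate; 0.7 and above strong) → strong

Note: R² says nothing about causation, and a high R² does not by itself mean the linear form is appropriate — check the residuals.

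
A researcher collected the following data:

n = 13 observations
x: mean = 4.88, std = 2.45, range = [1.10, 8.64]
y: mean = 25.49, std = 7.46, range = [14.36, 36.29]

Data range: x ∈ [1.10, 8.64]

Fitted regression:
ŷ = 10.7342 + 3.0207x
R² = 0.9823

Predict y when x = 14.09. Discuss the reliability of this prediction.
ŷ = 53.2959, but this is extrapolation (above the data range [1.10, 8.64]) and may be unreliable.

Prediction calculation:
ŷ = 10.7342 + 3.0207 × 14.09
ŷ = 53.2959

Reliability:
- Data range: x ∈ [1.10, 8.64]
- Prediction point: x = 14.09 is 5.45 units above the observed range → this is EXTRAPOLATION, not interpolation

Why that matters here:
- R² describes fit only over the sampled x values; it says nothing about behaviour beyond them
- The standard error of prediction grows with (x − x̄)², and x = 14.09 is far from x̄ = 4.88

A defensible statement: 'if the linear trend continued to x = 14.09, y would be about 53.2959' — the premise is untested.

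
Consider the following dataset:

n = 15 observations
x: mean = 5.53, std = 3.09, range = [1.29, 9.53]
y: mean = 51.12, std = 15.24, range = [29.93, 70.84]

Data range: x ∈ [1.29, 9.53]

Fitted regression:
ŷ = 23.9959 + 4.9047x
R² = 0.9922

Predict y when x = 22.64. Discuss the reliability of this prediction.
The equation gives ŷ = 135.0383; however x = 22.64 is 13.11 units above the observed range, so this extrapolated value should not be trusted.

Prediction calculation:
ŷ = 23.9959 + 4.9047 × 22.64
ŷ = 135.0383

Reliability:
- Data range: x ∈ [1.29, 9.53]
- Prediction point: x = 22.64 is 13.11 units above the observed range → this is EXTRAPOLATION, not interpolation

Why that matters here:
- The linear relationship may not hold outside the observed range
- The standard error of prediction grows with (x − x̄)², and x = 22.64 is far from x̄ = 5.53
- R² describes fit only over the sampled x values; it says nothing about behaviour beyond them

The R² = 0.9922 only validates the fit within [1.29, 9.53]; treat ŷ = 135.0383 with caution.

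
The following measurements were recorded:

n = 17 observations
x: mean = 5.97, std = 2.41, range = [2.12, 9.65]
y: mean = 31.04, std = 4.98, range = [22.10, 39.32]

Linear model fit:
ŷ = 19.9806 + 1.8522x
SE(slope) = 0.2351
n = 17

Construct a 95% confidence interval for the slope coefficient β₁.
The 95% CI for β₁ is (1.3511, 2.3533)

Confidence interval for the slope:

The 95% CI for β₁ is: β̂₁ ± t*(α/2, n-2) × SE(β̂₁)

Step 1: Find critical t-value
- Confidence level = 0.95
- Degrees of freedom = n - 2 = 17 - 2 = 15
- t*(α/2, 15) = 2.1314

Step 2: Calculate margin of error
Margin = 2.1314 × 0.2351 = 0.5011

Step 3: Construct interval
CI = 1.8522 ± 0.5011
CI = (1.3511, 2.3533)

Interpretation: We are 95% confident that the true slope β₁ lies between 1.3511 and 2.3533.
The interval does not include 0, suggesting a significant linear relationship.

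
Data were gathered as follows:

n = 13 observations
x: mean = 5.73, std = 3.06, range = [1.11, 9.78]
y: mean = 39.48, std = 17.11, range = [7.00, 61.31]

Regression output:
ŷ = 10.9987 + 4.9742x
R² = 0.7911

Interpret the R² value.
The model explains 79.11% of the variance in y (R² = 0.7911), leaving 20.89% unexplained; the fit is strong.

R² = 1 − SS_res/SS_tot compares the residual scatter to the total scatter of y about its mean.

Here R² = 0.7911:
- Explained: 79.11% of the variation in y
- Unexplained (residual): 100% − 79.11% = 20.89%
- Rule of thumb (below 0.3 weak; 0.3 to below 0.7 moderate; 0.7 and above strong) → strong

Note: R² never decreases when predictors are added, so it should not be used alone to compare models of different size.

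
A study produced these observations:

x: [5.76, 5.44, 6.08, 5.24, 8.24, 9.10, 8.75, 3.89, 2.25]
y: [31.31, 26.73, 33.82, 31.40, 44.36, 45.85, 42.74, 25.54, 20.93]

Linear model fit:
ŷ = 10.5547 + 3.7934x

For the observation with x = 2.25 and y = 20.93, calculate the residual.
Residual = 1.8401

The residual is the difference between the actual value and the predicted value:

Residual = y - ŷ

Step 1: Calculate predicted value
ŷ = 10.5547 + 3.7934 × 2.25
ŷ = 19.0899

Step 2: Calculate residual
Residual = 20.93 - 19.0899
Residual = 1.8401

Sign check: y > ŷ, so the point is above the line and the fit underestimates here.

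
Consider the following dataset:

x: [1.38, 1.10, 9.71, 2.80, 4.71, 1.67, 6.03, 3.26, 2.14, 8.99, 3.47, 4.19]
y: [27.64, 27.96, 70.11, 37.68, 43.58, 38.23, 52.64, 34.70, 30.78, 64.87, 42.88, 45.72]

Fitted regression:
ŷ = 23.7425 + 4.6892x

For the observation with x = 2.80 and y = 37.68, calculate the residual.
Residual = 0.8077

The residual is the difference between the actual value and the predicted value:

Residual = y - ŷ

Step 1: Calculate predicted value
ŷ = 23.7425 + 4.6892 × 2.80
ŷ = 36.8723

Step 2: Calculate residual
Residual = 37.68 - 36.8723
Residual = 0.8077

The residual is positive, so the observed y = 37.68 sits above the regression line (the line underestimates it by 0.8077).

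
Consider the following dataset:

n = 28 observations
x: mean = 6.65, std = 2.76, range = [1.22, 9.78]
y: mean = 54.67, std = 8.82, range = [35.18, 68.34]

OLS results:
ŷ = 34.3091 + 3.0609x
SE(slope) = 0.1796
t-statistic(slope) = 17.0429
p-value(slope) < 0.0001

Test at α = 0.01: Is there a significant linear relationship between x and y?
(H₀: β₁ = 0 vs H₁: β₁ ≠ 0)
Reject H₀: p-value < 0.0001 < α = 0.01. The linear relationship is significant at the 1% level.

Hypothesis test for the slope coefficient:

H₀: β₁ = 0 (no linear relationship)
H₁: β₁ ≠ 0 (linear relationship exists)

Test statistic: t = β̂₁ / SE(β̂₁) = 3.0609 / 0.1796 = 17.0429

The p-value (<0.0001) is the probability, under H₀, of a t-statistic at least as extreme as |t| = 17.0429 (two-sided, df = n − 2 = 26).

Decision rule: reject H₀ if p-value < α.
p-value < 0.0001 < α = 0.01 → reject H₀.

There is sufficient evidence at the 1% significance level to conclude that a linear relationship exists between x and y.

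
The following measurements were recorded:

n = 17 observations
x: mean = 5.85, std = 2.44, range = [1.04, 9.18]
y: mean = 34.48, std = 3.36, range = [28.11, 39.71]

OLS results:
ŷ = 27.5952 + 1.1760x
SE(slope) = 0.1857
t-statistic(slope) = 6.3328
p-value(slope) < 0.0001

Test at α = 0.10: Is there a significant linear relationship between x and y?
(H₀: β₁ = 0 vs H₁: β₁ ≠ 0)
Since p-value < 0.0001 < α = 0.10, reject H₀ — the slope is significantly different from 0.

Hypothesis test for the slope coefficient:

H₀: β₁ = 0 (no linear relationship)
H₁: β₁ ≠ 0 (linear relationship exists)

Test statistic: t = β̂₁ / SE(β̂₁) = 1.1760 / 0.1857 = 6.3328

p < 0.0001: how often a slope estimate this far from 0 (in SE units) would arise by chance if β₁ were truly 0.

Decision rule: reject H₀ if p-value < α.
p-value < 0.0001 < α = 0.10 → reject H₀.

Conclusion: the linear association between x and y is significant at the 10% level.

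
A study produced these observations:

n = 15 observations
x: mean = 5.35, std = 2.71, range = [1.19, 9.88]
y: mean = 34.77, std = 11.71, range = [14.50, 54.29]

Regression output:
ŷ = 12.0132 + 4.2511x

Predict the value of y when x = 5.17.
ŷ = 33.9914

x = 5.17 lies inside the observed range [1.19, 9.88], so the fitted equation applies directly:

ŷ = 12.0132 + 4.2511 × 5.17
ŷ = 12.0132 + 21.9782
ŷ = 33.9914

This is the fitted mean response at that x — an individual observation would come with a wider prediction interval.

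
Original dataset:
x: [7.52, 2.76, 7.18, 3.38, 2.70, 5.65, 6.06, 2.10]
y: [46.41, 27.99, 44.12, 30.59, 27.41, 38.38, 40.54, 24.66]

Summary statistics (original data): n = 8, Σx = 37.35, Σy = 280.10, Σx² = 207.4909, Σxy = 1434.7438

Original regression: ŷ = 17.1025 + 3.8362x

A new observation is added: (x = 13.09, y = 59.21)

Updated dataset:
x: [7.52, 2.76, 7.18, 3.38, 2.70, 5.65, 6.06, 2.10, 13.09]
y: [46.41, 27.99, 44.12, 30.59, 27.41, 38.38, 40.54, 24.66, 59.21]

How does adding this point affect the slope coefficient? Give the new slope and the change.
Adding the point moves β₁ from 3.8362 to 3.2050, i.e. it decreases by 0.6312 (-16.5%).

The new point has HIGH LEVERAGE: x = 13.09 is far from the original mean x̄ = 37.35/8 ≈ 4.67 (original range [2.10, 7.52]).

Step 1: Update the sums with the new point (n goes from 8 to 9)
Σx  = 37.35 + 13.09 = 50.44
Σy  = 280.10 + 59.21 = 339.31
Σx² = 207.4909 + 13.09² = 207.4909 + 171.3481 = 378.8390
Σxy = 1434.7438 + 13.09×59.21 = 1434.7438 + 775.0589 = 2209.8027

Step 2: Recompute the slope with b₁ = (nΣxy − ΣxΣy) / (nΣx² − (Σx)²)
Numerator   = 9×2209.8027 − 50.44×339.31 = 19888.2243 − 17114.7964 = 2773.4279
Denominator = 9×378.8390 − 50.44² = 3409.5510 − 2544.1936 = 865.3574
b₁(new) = 2773.4279 / 865.3574 = 3.2050

(Same formula on the original sums: (8×1434.7438 − 37.35×280.10) / (8×207.4909 − 37.35²) = 1016.2154 / 264.9047 = 3.8362, matching the given fit.)

Step 3: Change in slope
Δβ₁ = 3.2050 − 3.8362 = -0.6312
Relative change = -0.6312 / 3.8362 × 100% = -16.5%
→ the slope decreases when the point is added.

A high-leverage point only changes the slope if it is off the original line; here y = 59.21 is below the original trend, so the slope decreases.
In practice: check such a point for data-entry or measurement error; refit with and without it and report both if conclusions differ.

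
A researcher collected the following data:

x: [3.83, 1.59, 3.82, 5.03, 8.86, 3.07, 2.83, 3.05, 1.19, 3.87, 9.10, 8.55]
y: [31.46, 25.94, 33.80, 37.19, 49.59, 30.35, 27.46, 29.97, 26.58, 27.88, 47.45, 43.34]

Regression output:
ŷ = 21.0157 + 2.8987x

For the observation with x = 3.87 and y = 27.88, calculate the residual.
Residual = -4.3537

The residual is the difference between the actual value and the predicted value:

Residual = y - ŷ

Step 1: Calculate predicted value
ŷ = 21.0157 + 2.8987 × 3.87
ŷ = 32.2337

Step 2: Calculate residual
Residual = 27.88 - 32.2337
Residual = -4.3537

The residual is negative, so the observed y = 27.88 sits below the regression line (the line overestimates it by 4.3537).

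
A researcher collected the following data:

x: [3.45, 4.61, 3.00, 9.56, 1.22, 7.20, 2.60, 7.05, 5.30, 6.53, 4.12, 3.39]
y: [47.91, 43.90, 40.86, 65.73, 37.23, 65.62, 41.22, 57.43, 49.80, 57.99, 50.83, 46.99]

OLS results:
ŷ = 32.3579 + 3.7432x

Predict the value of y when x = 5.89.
ŷ = 54.4053

Plug x = 5.89 into the fitted line:

ŷ = 32.3579 + 3.7432 × 5.89
ŷ = 32.3579 + 22.0474
ŷ = 54.4053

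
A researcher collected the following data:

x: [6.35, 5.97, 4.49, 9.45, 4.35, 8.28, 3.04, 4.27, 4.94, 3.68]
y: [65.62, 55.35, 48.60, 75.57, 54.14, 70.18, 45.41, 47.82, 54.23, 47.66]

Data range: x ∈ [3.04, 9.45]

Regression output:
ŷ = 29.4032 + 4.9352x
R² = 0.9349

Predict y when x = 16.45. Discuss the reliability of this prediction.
ŷ = 110.5872 (extrapolation — x = 16.45 lies outside [3.04, 9.45], so reliability is low).

Prediction calculation:
ŷ = 29.4032 + 4.9352 × 16.45
ŷ = 110.5872

Reliability:
- Data range: x ∈ [3.04, 9.45]
- Prediction point: x = 16.45 is 7.00 units above the observed range → this is EXTRAPOLATION, not interpolation

Why that matters here:
- The linear relationship may not hold outside the observed range
- There are no observations near this x to validate the fitted line there
- R² describes fit only over the sampled x values; it says nothing about behaviour beyond them

Report the number if required, but flag clearly that it is an extrapolation.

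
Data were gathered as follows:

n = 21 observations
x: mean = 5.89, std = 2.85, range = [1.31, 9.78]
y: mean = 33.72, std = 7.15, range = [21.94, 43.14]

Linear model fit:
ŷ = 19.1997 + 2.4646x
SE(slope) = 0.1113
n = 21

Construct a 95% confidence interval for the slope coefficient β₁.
The 95% CI for β₁ is (2.2316, 2.6976)

Confidence interval for the slope:

The 95% CI for β₁ is: β̂₁ ± t*(α/2, n-2) × SE(β̂₁)

Step 1: Find critical t-value
- Confidence level = 0.95
- Degrees of freedom = n - 2 = 21 - 2 = 19
- t*(α/2, 19) = 2.0930

Step 2: Calculate margin of error
Margin = 2.0930 × 0.1113 = 0.2330

Step 3: Construct interval
CI = 2.4646 ± 0.2330
CI = (2.2316, 2.6976)

Interpretation: each one-unit increase in x is associated with a change in mean y of between 2.2316 and 2.6976, with 95% confidence.
Since 0 is outside the interval, a two-sided test at α = 0.05 would reject H₀: β₁ = 0.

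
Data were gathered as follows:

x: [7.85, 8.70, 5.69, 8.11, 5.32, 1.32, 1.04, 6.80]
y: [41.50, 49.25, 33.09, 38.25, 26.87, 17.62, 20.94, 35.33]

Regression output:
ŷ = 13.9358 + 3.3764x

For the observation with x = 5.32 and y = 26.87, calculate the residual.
Residual = -5.0282

The residual is the difference between the actual value and the predicted value:

Residual = y - ŷ

Step 1: Calculate predicted value
ŷ = 13.9358 + 3.3764 × 5.32
ŷ = 31.8982

Step 2: Calculate residual
Residual = 26.87 - 31.8982
Residual = -5.0282

Interpretation: the model overestimates the actual value by 5.0282 at this point (negative residual → observation lies below the fitted line).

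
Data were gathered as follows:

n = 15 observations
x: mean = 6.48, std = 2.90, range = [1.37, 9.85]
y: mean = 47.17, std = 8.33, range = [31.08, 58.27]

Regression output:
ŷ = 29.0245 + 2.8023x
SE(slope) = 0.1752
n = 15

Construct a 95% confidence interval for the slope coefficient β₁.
The 95% CI for β₁ is (2.4238, 3.1808)

Confidence interval for the slope:

The 95% CI for β₁ is: β̂₁ ± t*(α/2, n-2) × SE(β̂₁)

Step 1: Find critical t-value
- Confidence level = 0.95
- Degrees of freedom = n - 2 = 15 - 2 = 13
- t*(α/2, 13) = 2.1604

Step 2: Calculate margin of error
Margin = 2.1604 × 0.1752 = 0.3785

Step 3: Construct interval
CI = 2.8023 ± 0.3785
CI = (2.4238, 3.1808)

Interpretation: We are 95% confident that the true slope β₁ lies between 2.4238 and 3.1808.
Both endpoints are positive, so the data support a genuinely positive slope at this confidence level.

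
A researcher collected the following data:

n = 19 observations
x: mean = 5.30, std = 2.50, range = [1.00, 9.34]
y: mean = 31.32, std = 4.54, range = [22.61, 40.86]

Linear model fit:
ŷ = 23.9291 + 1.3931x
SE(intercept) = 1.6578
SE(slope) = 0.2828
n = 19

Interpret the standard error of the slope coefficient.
SE(β̂₁) = 0.2828 is the estimated standard deviation of the slope estimate across repeated samples; relative to β̂₁ = 1.3931 that is 20.3%, a moderately precise estimate.

SE(β̂₁) = s / √Sxx, where s is the residual standard deviation and Sxx = Σ(x − x̄)². It is the yardstick for how far β̂₁ = 1.3931 could plausibly be from the true slope.

Relative precision:
- SE / |β̂₁| = 0.2828 / 1.3931 = 20.3%
- Rule of thumb (under 20%: precise; 20% to under 50%: moderately precise; 50% or more: imprecise) → moderately precise

Link to the t-test: t = β̂₁ / SE(β̂₁) = 1.3931 / 0.2828 = 4.9261, the statistic for H₀: β₁ = 0.

What drives SE(β̂₁): larger n (here n = 19) → smaller SE; wider spread of x values → smaller SE.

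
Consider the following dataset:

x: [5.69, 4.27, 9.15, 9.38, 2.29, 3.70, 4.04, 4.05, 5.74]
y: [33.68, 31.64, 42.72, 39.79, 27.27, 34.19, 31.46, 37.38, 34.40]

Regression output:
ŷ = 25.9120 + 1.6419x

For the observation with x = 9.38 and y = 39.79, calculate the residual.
Residual = -1.5230

The residual is the difference between the actual value and the predicted value:

Residual = y - ŷ

Step 1: Calculate predicted value
ŷ = 25.9120 + 1.6419 × 9.38
ŷ = 41.3130

Step 2: Calculate residual
Residual = 39.79 - 41.3130
Residual = -1.5230

The residual is negative, so the observed y = 39.79 sits below the regression line (the line overestimates it by 1.5230).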